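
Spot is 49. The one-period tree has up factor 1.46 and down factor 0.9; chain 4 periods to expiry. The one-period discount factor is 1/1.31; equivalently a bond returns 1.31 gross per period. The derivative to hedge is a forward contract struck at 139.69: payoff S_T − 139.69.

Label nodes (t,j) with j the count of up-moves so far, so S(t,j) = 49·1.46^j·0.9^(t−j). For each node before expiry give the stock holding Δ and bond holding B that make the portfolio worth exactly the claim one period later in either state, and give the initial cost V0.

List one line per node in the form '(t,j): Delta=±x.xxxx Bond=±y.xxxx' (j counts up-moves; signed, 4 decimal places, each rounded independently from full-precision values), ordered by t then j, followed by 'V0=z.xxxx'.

(0,0): Delta=1.0000 Bond=-47.4329
(1,0): Delta=1.0000 Bond=-62.1372
(1,1): Delta=1.0000 Bond=-62.1372
(2,0): Delta=1.0000 Bond=-81.3997
(2,1): Delta=1.0000 Bond=-81.3997
(2,2): Delta=1.0000 Bond=-81.3997
(3,0): Delta=1.0000 Bond=-106.6336
(3,1): Delta=1.0000 Bond=-106.6336
(3,2): Delta=1.0000 Bond=-106.6336
(3,3): Delta=1.0000 Bond=-106.6336
V0=1.5671

Under the risk-neutral measure, an up-move has probability p* = (R−d)/(u−d) = 0.7321 and values discount at R = 1.31.
Terminal payoffs: V(4,0)=-107.5411, V(4,1)=-87.5373, V(4,2)=-55.0868, V(4,3)=-2.4448, V(4,4)=82.9522
(3,0): S=35.7210. Δ = (V_up−V_dn)/(S_up−S_dn) = (-87.5373−-107.5411)/(52.1527−32.1489) = 1.0000. V = [p*·-87.5373 + (1−p*)·-107.5411]/1.31 = -70.9126. B = V − Δ·S = -106.6336.
(3,1): S=57.9474. Δ = (V_up−V_dn)/(S_up−S_dn) = (-55.0868−-87.5373)/(84.6032−52.1527) = 1.0000. V = [p*·-55.0868 + (1−p*)·-87.5373]/1.31 = -48.6862. B = V − Δ·S = -106.6336.
(3,2): S=94.0036. Δ = (V_up−V_dn)/(S_up−S_dn) = (-2.4448−-55.0868)/(137.2452−84.6032) = 1.0000. V = [p*·-2.4448 + (1−p*)·-55.0868]/1.31 = -12.6300. B = V − Δ·S = -106.6336.
(3,3): S=152.4947. Δ = (V_up−V_dn)/(S_up−S_dn) = (82.9522−-2.4448)/(222.6422−137.2452) = 1.0000. V = [p*·82.9522 + (1−p*)·-2.4448]/1.31 = 45.8611. B = V − Δ·S = -106.6336.
(2,0): S=39.6900. Δ = (V_up−V_dn)/(S_up−S_dn) = (-48.6862−-70.9126)/(57.9474−35.7210) = 1.0000. V = [p*·-48.6862 + (1−p*)·-70.9126]/1.31 = -41.7097. B = V − Δ·S = -81.3997.
(2,1): S=64.3860. Δ = (V_up−V_dn)/(S_up−S_dn) = (-12.6300−-48.6862)/(94.0036−57.9474) = 1.0000. V = [p*·-12.6300 + (1−p*)·-48.6862]/1.31 = -17.0137. B = V − Δ·S = -81.3997.
(2,2): S=104.4484. Δ = (V_up−V_dn)/(S_up−S_dn) = (45.8611−-12.6300)/(152.4947−94.0036) = 1.0000. V = [p*·45.8611 + (1−p*)·-12.6300]/1.31 = 23.0487. B = V − Δ·S = -81.3997.
(1,0): S=44.1000. Δ = (V_up−V_dn)/(S_up−S_dn) = (-17.0137−-41.7097)/(64.3860−39.6900) = 1.0000. V = [p*·-17.0137 + (1−p*)·-41.7097]/1.31 = -18.0372. B = V − Δ·S = -62.1372.
(1,1): S=71.5400. Δ = (V_up−V_dn)/(S_up−S_dn) = (23.0487−-17.0137)/(104.4484−64.3860) = 1.0000. V = [p*·23.0487 + (1−p*)·-17.0137]/1.31 = 9.4028. B = V − Δ·S = -62.1372.
(0,0): S=49.0000. Δ = (V_up−V_dn)/(S_up−S_dn) = (9.4028−-18.0372)/(71.5400−44.1000) = 1.0000. V = [p*·9.4028 + (1−p*)·-18.0372]/1.31 = 1.5671. B = V − Δ·S = -47.4329.
Check: Δ(0,0)·S0 + B(0,0) = 1.5671 = V0.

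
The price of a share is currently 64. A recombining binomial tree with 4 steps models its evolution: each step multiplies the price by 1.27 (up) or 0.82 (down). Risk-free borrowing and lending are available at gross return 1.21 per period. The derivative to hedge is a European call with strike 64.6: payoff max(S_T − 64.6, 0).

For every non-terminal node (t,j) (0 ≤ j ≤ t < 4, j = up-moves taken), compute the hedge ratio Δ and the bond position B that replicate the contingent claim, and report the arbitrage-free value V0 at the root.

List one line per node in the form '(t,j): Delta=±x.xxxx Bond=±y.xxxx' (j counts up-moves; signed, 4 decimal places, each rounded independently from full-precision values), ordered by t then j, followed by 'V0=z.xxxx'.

The replicating-portfolio and risk-neutral prices coincide; use p* = (1.21−0.82)/(1.27−0.82) = 0.8667 for the latter.
Terminal values V(4,·): V(4,0)=0.0000, V(4,1)=0.0000, V(4,2)=4.8089, V(4,3)=42.8991, V(4,4)=101.8926
  t=3,j=0: stock 35.2876 → up 44.8152 (V=0.0000), down 28.9358 (V=0.0000). Price 0.0000; hedge Δ=0.0000, bond B=0.0000.
  t=3,j=1: stock 54.6527 → up 69.4089 (V=4.8089), down 44.8152 (V=0.0000). Price 3.4444; hedge Δ=0.1955, bond B=-7.2420.
  t=3,j=2: stock 84.6450 → up 107.4991 (V=42.8991), down 69.4089 (V=4.8089). Price 31.2566; hedge Δ=1.0000, bond B=-53.3884.
  t=3,j=3: stock 131.0965 → up 166.4926 (V=101.8926), down 107.4991 (V=42.8991). Price 77.7081; hedge Δ=1.0000, bond B=-53.3884.
  t=2,j=0: stock 43.0336 → up 54.6527 (V=3.4444), down 35.2876 (V=0.0000). Price 2.4671; hedge Δ=0.1779, bond B=-5.1871.
  t=2,j=1: stock 66.6496 → up 84.6450 (V=31.2566), down 54.6527 (V=3.4444). Price 22.7672; hedge Δ=0.9273, bond B=-39.0377.
  t=2,j=2: stock 103.2256 → up 131.0965 (V=77.7081), down 84.6450 (V=31.2566). Price 59.1029; hedge Δ=1.0000, bond B=-44.1227.
  t=1,j=0: stock 52.4800 → up 66.6496 (V=22.7672), down 43.0336 (V=2.4671). Price 16.5789; hedge Δ=0.8596, bond B=-28.5324.
  t=1,j=1: stock 81.2800 → up 103.2256 (V=59.1029), down 66.6496 (V=22.7672). Price 44.8415; hedge Δ=0.9934, bond B=-35.9047.
  t=0,j=0: stock 64.0000 → up 81.2800 (V=44.8415), down 52.4800 (V=16.5789). Price 33.9447; hedge Δ=0.9813, bond B=-28.8609.
Self-financing check: at every node Δ·S+B equals the discounted successor values.

(0,0): Delta=0.9813 Bond=-28.8609
(1,0): Delta=0.8596 Bond=-28.5324
(1,1): Delta=0.9934 Bond=-35.9047
(2,0): Delta=0.1779 Bond=-5.1871
(2,1): Delta=0.9273 Bond=-39.0377
(2,2): Delta=1.0000 Bond=-44.1227
(3,0): Delta=0.0000 Bond=0.0000
(3,1): Delta=0.1955 Bond=-7.2420
(3,2): Delta=1.0000 Bond=-53.3884
(3,3): Delta=1.0000 Bond=-53.3884
V0=33.9447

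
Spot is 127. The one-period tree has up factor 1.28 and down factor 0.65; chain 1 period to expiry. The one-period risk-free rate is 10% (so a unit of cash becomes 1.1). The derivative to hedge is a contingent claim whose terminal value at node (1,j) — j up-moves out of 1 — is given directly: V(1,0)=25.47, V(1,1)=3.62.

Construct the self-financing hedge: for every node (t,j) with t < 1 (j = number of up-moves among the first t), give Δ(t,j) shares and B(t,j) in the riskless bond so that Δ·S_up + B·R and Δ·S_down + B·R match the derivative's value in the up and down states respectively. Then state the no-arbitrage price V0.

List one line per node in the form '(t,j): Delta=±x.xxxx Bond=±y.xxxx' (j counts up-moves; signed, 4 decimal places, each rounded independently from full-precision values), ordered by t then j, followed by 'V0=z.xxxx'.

(0,0): Delta=-0.2731 Bond=43.6488
V0=8.9662

Since d<R<u, set p* = (R−d)/(u−d) = 0.7143; price each node as the discounted p*-expectation of its children.
Payoff layer (t=1): V(1,0)=25.4700, V(1,1)=3.6200
  t=0,j=0: stock 127.0000 → up 162.5600 (V=3.6200), down 82.5500 (V=25.4700). Price 8.9662; hedge Δ=-0.2731, bond B=43.6488.
Each (Δ,B) replicates both successor values, so the strategy is self-financing and V0 is arbitrage-free.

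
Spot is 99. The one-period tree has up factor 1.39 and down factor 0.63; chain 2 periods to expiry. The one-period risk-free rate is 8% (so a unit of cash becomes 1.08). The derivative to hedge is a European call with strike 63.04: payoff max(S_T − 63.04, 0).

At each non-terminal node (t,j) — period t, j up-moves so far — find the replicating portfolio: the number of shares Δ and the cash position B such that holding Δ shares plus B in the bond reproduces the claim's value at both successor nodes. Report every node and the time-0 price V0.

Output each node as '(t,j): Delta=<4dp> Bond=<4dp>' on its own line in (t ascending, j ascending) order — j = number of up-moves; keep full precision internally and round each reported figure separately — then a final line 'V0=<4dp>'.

(0,0): Delta=0.8808 Bond=-38.8584
(1,0): Delta=0.4990 Bond=-18.1557
(1,1): Delta=1.0000 Bond=-58.3704
V0=48.3407

The replicating-portfolio and risk-neutral prices coincide; use p* = (1.08−0.63)/(1.39−0.63) = 0.5921 for the latter.
Terminal payoffs: V(2,0)=0.0000, V(2,1)=23.6543, V(2,2)=128.2379
  t=1,j=0: stock 62.3700 → up 86.6943 (V=23.6543), down 39.2931 (V=0.0000). Price 12.9684; hedge Δ=0.4990, bond B=-18.1557.
  t=1,j=1: stock 137.6100 → up 191.2779 (V=128.2379), down 86.6943 (V=23.6543). Price 79.2396; hedge Δ=1.0000, bond B=-58.3704.
  t=0,j=0: stock 99.0000 → up 137.6100 (V=79.2396), down 62.3700 (V=12.9684). Price 48.3407; hedge Δ=0.8808, bond B=-38.8584.
Check: Δ(0,0)·S0 + B(0,0) = 48.3407 = V0.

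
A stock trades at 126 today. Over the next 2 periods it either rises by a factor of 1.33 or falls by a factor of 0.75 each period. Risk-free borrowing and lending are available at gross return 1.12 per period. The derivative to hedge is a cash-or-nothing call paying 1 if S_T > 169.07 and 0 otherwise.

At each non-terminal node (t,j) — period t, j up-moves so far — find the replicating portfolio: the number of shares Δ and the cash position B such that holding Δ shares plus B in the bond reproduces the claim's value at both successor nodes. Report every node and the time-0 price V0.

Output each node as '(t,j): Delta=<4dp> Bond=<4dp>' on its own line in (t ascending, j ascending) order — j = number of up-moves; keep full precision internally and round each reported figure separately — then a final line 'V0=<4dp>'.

The replicating-portfolio and risk-neutral prices coincide; use p* = (1.12−0.75)/(1.33−0.75) = 0.6379 for the latter.
Terminal payoffs: V(2,0)=0.0000, V(2,1)=0.0000, V(2,2)=1.0000
Node (1,0) S=94.5000: V=(p*·0.0000+(1−p*)·0.0000)/1.12=0.0000; Δ=(0.0000−0.0000)/(125.6850−70.8750)=0.0000; B=V−Δ·S=0.0000
Node (1,1) S=167.5800: V=(p*·1.0000+(1−p*)·0.0000)/1.12=0.5696; Δ=(1.0000−0.0000)/(222.8814−125.6850)=0.0103; B=V−Δ·S=-1.1546
Node (0,0) S=126.0000: V=(p*·0.5696+(1−p*)·0.0000)/1.12=0.3244; Δ=(0.5696−0.0000)/(167.5800−94.5000)=0.0078; B=V−Δ·S=-0.6576
Self-financing check: at every node Δ·S+B equals the discounted successor values.

(0,0): Delta=0.0078 Bond=-0.6576
(1,0): Delta=0.0000 Bond=0.0000
(1,1): Delta=0.0103 Bond=-1.1546
V0=0.3244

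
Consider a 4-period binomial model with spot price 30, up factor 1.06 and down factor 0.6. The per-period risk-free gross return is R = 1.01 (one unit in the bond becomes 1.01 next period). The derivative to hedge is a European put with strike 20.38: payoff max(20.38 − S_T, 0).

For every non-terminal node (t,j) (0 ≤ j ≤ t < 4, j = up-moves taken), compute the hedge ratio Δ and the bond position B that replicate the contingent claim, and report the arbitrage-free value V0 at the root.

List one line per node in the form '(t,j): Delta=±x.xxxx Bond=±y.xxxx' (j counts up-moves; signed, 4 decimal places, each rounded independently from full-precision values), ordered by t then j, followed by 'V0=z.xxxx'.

No-arbitrage ⇒ martingale measure with p* = (R−d)/(u−d) = 0.8913.
Payoff layer (t=4): V(4,0)=16.4920, V(4,1)=13.5112, V(4,2)=8.2451, V(4,3)=0.0000, V(4,4)=0.0000
Node (3,0) S=6.4800: V=(p*·13.5112+(1−p*)·16.4920)/1.01=13.6982; Δ=(13.5112−16.4920)/(6.8688−3.8880)=-1.0000; B=V−Δ·S=20.1782
Node (3,1) S=11.4480: V=(p*·8.2451+(1−p*)·13.5112)/1.01=8.7302; Δ=(8.2451−13.5112)/(12.1349−6.8688)=-1.0000; B=V−Δ·S=20.1782
Node (3,2) S=20.2248: V=(p*·0.0000+(1−p*)·8.2451)/1.01=0.8873; Δ=(0.0000−8.2451)/(21.4383−12.1349)=-0.8862; B=V−Δ·S=18.8115
Node (3,3) S=35.7305: V=(p*·0.0000+(1−p*)·0.0000)/1.01=0.0000; Δ=(0.0000−0.0000)/(37.8743−21.4383)=0.0000; B=V−Δ·S=0.0000
Node (2,0) S=10.8000: V=(p*·8.7302+(1−p*)·13.6982)/1.01=9.1784; Δ=(8.7302−13.6982)/(11.4480−6.4800)=-1.0000; B=V−Δ·S=19.9784
Node (2,1) S=19.0800: V=(p*·0.8873+(1−p*)·8.7302)/1.01=1.7226; Δ=(0.8873−8.7302)/(20.2248−11.4480)=-0.8936; B=V−Δ·S=18.7723
Node (2,2) S=33.7080: V=(p*·0.0000+(1−p*)·0.8873)/1.01=0.0955; Δ=(0.0000−0.8873)/(35.7305−20.2248)=-0.0572; B=V−Δ·S=2.0245
Node (1,0) S=18.0000: V=(p*·1.7226+(1−p*)·9.1784)/1.01=2.5079; Δ=(1.7226−9.1784)/(19.0800−10.8000)=-0.9005; B=V−Δ·S=18.7163
Node (1,1) S=31.8000: V=(p*·0.0955+(1−p*)·1.7226)/1.01=0.2697; Δ=(0.0955−1.7226)/(33.7080−19.0800)=-0.1112; B=V−Δ·S=3.8068
Node (0,0) S=30.0000: V=(p*·0.2697+(1−p*)·2.5079)/1.01=0.5079; Δ=(0.2697−2.5079)/(31.8000−18.0000)=-0.1622; B=V−Δ·S=5.3737
Each (Δ,B) replicates both successor values, so the strategy is self-financing and V0 is arbitrage-free.

(0,0): Delta=-0.1622 Bond=5.3737
(1,0): Delta=-0.9005 Bond=18.7163
(1,1): Delta=-0.1112 Bond=3.8068
(2,0): Delta=-1.0000 Bond=19.9784
(2,1): Delta=-0.8936 Bond=18.7723
(2,2): Delta=-0.0572 Bond=2.0245
(3,0): Delta=-1.0000 Bond=20.1782
(3,1): Delta=-1.0000 Bond=20.1782
(3,2): Delta=-0.8862 Bond=18.8115
(3,3): Delta=0.0000 Bond=0.0000
V0=0.5079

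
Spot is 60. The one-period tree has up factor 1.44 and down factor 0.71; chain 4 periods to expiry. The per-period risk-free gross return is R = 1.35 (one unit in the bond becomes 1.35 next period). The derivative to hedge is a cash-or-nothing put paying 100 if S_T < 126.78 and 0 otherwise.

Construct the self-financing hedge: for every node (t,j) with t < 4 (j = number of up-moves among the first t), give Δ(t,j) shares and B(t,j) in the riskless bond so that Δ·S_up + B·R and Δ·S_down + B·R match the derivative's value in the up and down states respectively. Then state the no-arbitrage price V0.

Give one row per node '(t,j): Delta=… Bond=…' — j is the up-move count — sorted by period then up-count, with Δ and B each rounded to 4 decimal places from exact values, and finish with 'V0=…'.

Risk-neutral probability p* = (R−d)/(u−d) = (1.35−0.71)/(1.44−0.71) = 0.8767.
At expiry t=4: V(4,0)=100.0000, V(4,1)=100.0000, V(4,2)=100.0000, V(4,3)=0.0000, V(4,4)=0.0000
(3,0): S=21.4747. Δ = (V_up−V_dn)/(S_up−S_dn) = (100.0000−100.0000)/(30.9235−15.2470) = 0.0000. V = [p*·100.0000 + (1−p*)·100.0000]/1.35 = 74.0741. B = V − Δ·S = 74.0741.
(3,1): S=43.5542. Δ = (V_up−V_dn)/(S_up−S_dn) = (100.0000−100.0000)/(62.7181−30.9235) = 0.0000. V = [p*·100.0000 + (1−p*)·100.0000]/1.35 = 74.0741. B = V − Δ·S = 74.0741.
(3,2): S=88.3354. Δ = (V_up−V_dn)/(S_up−S_dn) = (0.0000−100.0000)/(127.2029−62.7181) = -1.5508. V = [p*·0.0000 + (1−p*)·100.0000]/1.35 = 9.1324. B = V − Δ·S = 146.1187.
(3,3): S=179.1590. Δ = (V_up−V_dn)/(S_up−S_dn) = (0.0000−0.0000)/(257.9890−127.2029) = 0.0000. V = [p*·0.0000 + (1−p*)·0.0000]/1.35 = 0.0000. B = V − Δ·S = 0.0000.
(2,0): S=30.2460. Δ = (V_up−V_dn)/(S_up−S_dn) = (74.0741−74.0741)/(43.5542−21.4747) = 0.0000. V = [p*·74.0741 + (1−p*)·74.0741]/1.35 = 54.8697. B = V − Δ·S = 54.8697.
(2,1): S=61.3440. Δ = (V_up−V_dn)/(S_up−S_dn) = (9.1324−74.0741)/(88.3354−43.5542) = -1.4502. V = [p*·9.1324 + (1−p*)·74.0741]/1.35 = 12.6955. B = V − Δ·S = 101.6567.
(2,2): S=124.4160. Δ = (V_up−V_dn)/(S_up−S_dn) = (0.0000−9.1324)/(179.1590−88.3354) = -0.1006. V = [p*·0.0000 + (1−p*)·9.1324]/1.35 = 0.8340. B = V − Δ·S = 13.3442.
(1,0): S=42.6000. Δ = (V_up−V_dn)/(S_up−S_dn) = (12.6955−54.8697)/(61.3440−30.2460) = -1.3562. V = [p*·12.6955 + (1−p*)·54.8697]/1.35 = 13.2556. B = V − Δ·S = 71.0285.
(1,1): S=86.4000. Δ = (V_up−V_dn)/(S_up−S_dn) = (0.8340−12.6955)/(124.4160−61.3440) = -0.1881. V = [p*·0.8340 + (1−p*)·12.6955]/1.35 = 1.7010. B = V − Δ·S = 17.9496.
(0,0): S=60.0000. Δ = (V_up−V_dn)/(S_up−S_dn) = (1.7010−13.2556)/(86.4000−42.6000) = -0.2638. V = [p*·1.7010 + (1−p*)·13.2556]/1.35 = 2.3152. B = V − Δ·S = 18.1434.
Check: Δ(0,0)·S0 + B(0,0) = 2.3152 = V0.

(0,0): Delta=-0.2638 Bond=18.1434
(1,0): Delta=-1.3562 Bond=71.0285
(1,1): Delta=-0.1881 Bond=17.9496
(2,0): Delta=0.0000 Bond=54.8697
(2,1): Delta=-1.4502 Bond=101.6567
(2,2): Delta=-0.1006 Bond=13.3442
(3,0): Delta=0.0000 Bond=74.0741
(3,1): Delta=0.0000 Bond=74.0741
(3,2): Delta=-1.5508 Bond=146.1187
(3,3): Delta=0.0000 Bond=0.0000
V0=2.3152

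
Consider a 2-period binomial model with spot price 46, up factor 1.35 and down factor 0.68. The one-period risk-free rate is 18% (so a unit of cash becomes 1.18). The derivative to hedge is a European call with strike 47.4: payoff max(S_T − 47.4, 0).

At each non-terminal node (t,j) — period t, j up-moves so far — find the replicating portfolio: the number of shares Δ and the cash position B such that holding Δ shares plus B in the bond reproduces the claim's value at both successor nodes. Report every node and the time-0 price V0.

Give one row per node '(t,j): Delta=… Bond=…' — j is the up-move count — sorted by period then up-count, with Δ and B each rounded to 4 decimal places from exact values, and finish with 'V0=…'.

(0,0): Delta=0.7477 Bond=-19.8191
(1,0): Delta=0.0000 Bond=0.0000
(1,1): Delta=0.8757 Bond=-31.3380
V0=14.5729

Risk-neutral probability p* = (R−d)/(u−d) = (1.18−0.68)/(1.35−0.68) = 0.7463.
Payoff layer (t=2): V(2,0)=0.0000, V(2,1)=0.0000, V(2,2)=36.4350
(1,0): S=31.2800. Δ = (V_up−V_dn)/(S_up−S_dn) = (0.0000−0.0000)/(42.2280−21.2704) = 0.0000. V = [p*·0.0000 + (1−p*)·0.0000]/1.18 = 0.0000. B = V − Δ·S = 0.0000.
(1,1): S=62.1000. Δ = (V_up−V_dn)/(S_up−S_dn) = (36.4350−0.0000)/(83.8350−42.2280) = 0.8757. V = [p*·36.4350 + (1−p*)·0.0000]/1.18 = 23.0426. B = V − Δ·S = -31.3380.
(0,0): S=46.0000. Δ = (V_up−V_dn)/(S_up−S_dn) = (23.0426−0.0000)/(62.1000−31.2800) = 0.7477. V = [p*·23.0426 + (1−p*)·0.0000]/1.18 = 14.5729. B = V − Δ·S = -19.8191.
Check: Δ(0,0)·S0 + B(0,0) = 14.5729 = V0.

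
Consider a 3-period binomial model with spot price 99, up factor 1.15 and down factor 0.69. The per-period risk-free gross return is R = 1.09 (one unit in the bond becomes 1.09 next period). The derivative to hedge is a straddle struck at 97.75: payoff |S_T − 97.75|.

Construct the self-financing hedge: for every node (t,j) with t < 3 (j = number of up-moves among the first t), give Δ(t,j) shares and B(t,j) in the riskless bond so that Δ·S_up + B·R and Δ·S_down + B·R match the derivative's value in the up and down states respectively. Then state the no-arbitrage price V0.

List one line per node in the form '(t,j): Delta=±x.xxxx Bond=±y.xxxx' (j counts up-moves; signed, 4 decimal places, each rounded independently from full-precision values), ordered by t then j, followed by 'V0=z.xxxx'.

Under the risk-neutral measure, an up-move has probability p* = (R−d)/(u−d) = 0.8696 and values discount at R = 1.09.
At expiry t=3: V(3,0)=65.2276, V(3,1)=43.5460, V(3,2)=7.4100, V(3,3)=52.8166
(2,0): S=47.1339. Δ = (V_up−V_dn)/(S_up−S_dn) = (43.5460−65.2276)/(54.2040−32.5224) = -1.0000. V = [p*·43.5460 + (1−p*)·65.2276]/1.09 = 42.5450. B = V − Δ·S = 89.6789.
(2,1): S=78.5565. Δ = (V_up−V_dn)/(S_up−S_dn) = (7.4100−43.5460)/(90.3400−54.2040) = -1.0000. V = [p*·7.4100 + (1−p*)·43.5460]/1.09 = 11.1224. B = V − Δ·S = 89.6789.
(2,2): S=130.9275. Δ = (V_up−V_dn)/(S_up−S_dn) = (52.8166−7.4100)/(150.5666−90.3400) = 0.7539. V = [p*·52.8166 + (1−p*)·7.4100]/1.09 = 43.0220. B = V − Δ·S = -55.6880.
(1,0): S=68.3100. Δ = (V_up−V_dn)/(S_up−S_dn) = (11.1224−42.5450)/(78.5565−47.1339) = -1.0000. V = [p*·11.1224 + (1−p*)·42.5450]/1.09 = 13.9642. B = V − Δ·S = 82.2742.
(1,1): S=113.8500. Δ = (V_up−V_dn)/(S_up−S_dn) = (43.0220−11.1224)/(130.9275−78.5565) = 0.6091. V = [p*·43.0220 + (1−p*)·11.1224]/1.09 = 35.6525. B = V − Δ·S = -33.6946.
(0,0): S=99.0000. Δ = (V_up−V_dn)/(S_up−S_dn) = (35.6525−13.9642)/(113.8500−68.3100) = 0.4762. V = [p*·35.6525 + (1−p*)·13.9642]/1.09 = 30.1134. B = V − Δ·S = -17.0350.
Each (Δ,B) replicates both successor values, so the strategy is self-financing and V0 is arbitrage-free.

(0,0): Delta=0.4762 Bond=-17.0350
(1,0): Delta=-1.0000 Bond=82.2742
(1,1): Delta=0.6091 Bond=-33.6946
(2,0): Delta=-1.0000 Bond=89.6789
(2,1): Delta=-1.0000 Bond=89.6789
(2,2): Delta=0.7539 Bond=-55.6880
V0=30.1134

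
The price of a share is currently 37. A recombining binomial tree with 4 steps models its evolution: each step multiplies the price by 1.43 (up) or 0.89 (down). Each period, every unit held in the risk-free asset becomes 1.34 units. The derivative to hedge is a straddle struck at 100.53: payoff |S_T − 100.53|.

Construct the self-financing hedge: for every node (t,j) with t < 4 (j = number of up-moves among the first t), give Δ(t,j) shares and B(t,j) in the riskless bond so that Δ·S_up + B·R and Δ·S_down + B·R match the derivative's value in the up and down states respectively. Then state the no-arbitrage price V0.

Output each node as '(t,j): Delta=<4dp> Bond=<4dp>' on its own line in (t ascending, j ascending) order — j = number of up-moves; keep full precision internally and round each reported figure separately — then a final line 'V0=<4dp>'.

(0,0): Delta=0.3046 Bond=-0.8812
(1,0): Delta=-1.0000 Bond=41.7812
(1,1): Delta=0.4670 Bond=-9.7733
(2,0): Delta=-1.0000 Bond=55.9869
(2,1): Delta=-1.0000 Bond=55.9869
(2,2): Delta=0.6497 Bond=-26.9128
(3,0): Delta=-1.0000 Bond=75.0224
(3,1): Delta=-1.0000 Bond=75.0224
(3,2): Delta=-1.0000 Bond=75.0224
(3,3): Delta=0.8550 Bond=-58.2803
V0=10.3908

Under the risk-neutral measure, an up-move has probability p* = (R−d)/(u−d) = 0.8333 and values discount at R = 1.34.
Terminal values V(4,·): V(4,0)=77.3154, V(4,1)=63.2301, V(4,2)=40.5987, V(4,3)=4.2359, V(4,4)=54.1898
Node (3,0) S=26.0839: V=(p*·63.2301+(1−p*)·77.3154)/1.34=48.9385; Δ=(63.2301−77.3154)/(37.2999−23.2146)=-1.0000; B=V−Δ·S=75.0224
Node (3,1) S=41.9100: V=(p*·40.5987+(1−p*)·63.2301)/1.34=33.1124; Δ=(40.5987−63.2301)/(59.9313−37.2999)=-1.0000; B=V−Δ·S=75.0224
Node (3,2) S=67.3386: V=(p*·4.2359+(1−p*)·40.5987)/1.34=7.6838; Δ=(4.2359−40.5987)/(96.2941−59.9313)=-1.0000; B=V−Δ·S=75.0224
Node (3,3) S=108.1957: V=(p*·54.1898+(1−p*)·4.2359)/1.34=34.2270; Δ=(54.1898−4.2359)/(154.7198−96.2941)=0.8550; B=V−Δ·S=-58.2803
Node (2,0) S=29.3077: V=(p*·33.1124+(1−p*)·48.9385)/1.34=26.6792; Δ=(33.1124−48.9385)/(41.9100−26.0839)=-1.0000; B=V−Δ·S=55.9869
Node (2,1) S=47.0899: V=(p*·7.6838+(1−p*)·33.1124)/1.34=8.8970; Δ=(7.6838−33.1124)/(67.3386−41.9100)=-1.0000; B=V−Δ·S=55.9869
Node (2,2) S=75.6613: V=(p*·34.2270+(1−p*)·7.6838)/1.34=22.2411; Δ=(34.2270−7.6838)/(108.1957−67.3386)=0.6497; B=V−Δ·S=-26.9128
Node (1,0) S=32.9300: V=(p*·8.8970+(1−p*)·26.6792)/1.34=8.8512; Δ=(8.8970−26.6792)/(47.0899−29.3077)=-1.0000; B=V−Δ·S=41.7812
Node (1,1) S=52.9100: V=(p*·22.2411+(1−p*)·8.8970)/1.34=14.9381; Δ=(22.2411−8.8970)/(75.6613−47.0899)=0.4670; B=V−Δ·S=-9.7733
Node (0,0) S=37.0000: V=(p*·14.9381+(1−p*)·8.8512)/1.34=10.3908; Δ=(14.9381−8.8512)/(52.9100−32.9300)=0.3046; B=V−Δ·S=-0.8812
The time-0 hedge costs 10.3908, which is the no-arbitrage price.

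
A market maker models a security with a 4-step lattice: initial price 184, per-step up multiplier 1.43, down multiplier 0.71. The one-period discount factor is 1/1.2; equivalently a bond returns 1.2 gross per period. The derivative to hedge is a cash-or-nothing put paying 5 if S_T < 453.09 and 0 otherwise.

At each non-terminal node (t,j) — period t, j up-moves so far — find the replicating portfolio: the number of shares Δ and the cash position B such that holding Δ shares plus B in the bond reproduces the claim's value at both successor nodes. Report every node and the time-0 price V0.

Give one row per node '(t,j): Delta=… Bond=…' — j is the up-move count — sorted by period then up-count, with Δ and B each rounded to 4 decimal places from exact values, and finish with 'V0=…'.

The replicating-portfolio and risk-neutral prices coincide; use p* = (1.2−0.71)/(1.43−0.71) = 0.6806 for the latter.
Terminal values V(4,·): V(4,0)=5.0000, V(4,1)=5.0000, V(4,2)=5.0000, V(4,3)=5.0000, V(4,4)=0.0000
  t=3,j=0: stock 65.8556 → up 94.1735 (V=5.0000), down 46.7575 (V=5.0000). Price 4.1667; hedge Δ=0.0000, bond B=4.1667.
  t=3,j=1: stock 132.6388 → up 189.6735 (V=5.0000), down 94.1735 (V=5.0000). Price 4.1667; hedge Δ=0.0000, bond B=4.1667.
  t=3,j=2: stock 267.1457 → up 382.0184 (V=5.0000), down 189.6735 (V=5.0000). Price 4.1667; hedge Δ=0.0000, bond B=4.1667.
  t=3,j=3: stock 538.0541 → up 769.4173 (V=0.0000), down 382.0184 (V=5.0000). Price 1.3310; hedge Δ=-0.0129, bond B=8.2755.
  t=2,j=0: stock 92.7544 → up 132.6388 (V=4.1667), down 65.8556 (V=4.1667). Price 3.4722; hedge Δ=0.0000, bond B=3.4722.
  t=2,j=1: stock 186.8152 → up 267.1457 (V=4.1667), down 132.6388 (V=4.1667). Price 3.4722; hedge Δ=0.0000, bond B=3.4722.
  t=2,j=2: stock 376.2616 → up 538.0541 (V=1.3310), down 267.1457 (V=4.1667). Price 1.8640; hedge Δ=-0.0105, bond B=5.8024.
  t=1,j=0: stock 130.6400 → up 186.8152 (V=3.4722), down 92.7544 (V=3.4722). Price 2.8935; hedge Δ=0.0000, bond B=2.8935.
  t=1,j=1: stock 263.1200 → up 376.2616 (V=1.8640), down 186.8152 (V=3.4722). Price 1.9815; hedge Δ=-0.0085, bond B=4.2151.
  t=0,j=0: stock 184.0000 → up 263.1200 (V=1.9815), down 130.6400 (V=2.8935). Price 1.8940; hedge Δ=-0.0069, bond B=3.1607.
Self-financing check: at every node Δ·S+B equals the discounted successor values.

(0,0): Delta=-0.0069 Bond=3.1607
(1,0): Delta=0.0000 Bond=2.8935
(1,1): Delta=-0.0085 Bond=4.2151
(2,0): Delta=0.0000 Bond=3.4722
(2,1): Delta=0.0000 Bond=3.4722
(2,2): Delta=-0.0105 Bond=5.8024
(3,0): Delta=0.0000 Bond=4.1667
(3,1): Delta=0.0000 Bond=4.1667
(3,2): Delta=0.0000 Bond=4.1667
(3,3): Delta=-0.0129 Bond=8.2755
V0=1.8940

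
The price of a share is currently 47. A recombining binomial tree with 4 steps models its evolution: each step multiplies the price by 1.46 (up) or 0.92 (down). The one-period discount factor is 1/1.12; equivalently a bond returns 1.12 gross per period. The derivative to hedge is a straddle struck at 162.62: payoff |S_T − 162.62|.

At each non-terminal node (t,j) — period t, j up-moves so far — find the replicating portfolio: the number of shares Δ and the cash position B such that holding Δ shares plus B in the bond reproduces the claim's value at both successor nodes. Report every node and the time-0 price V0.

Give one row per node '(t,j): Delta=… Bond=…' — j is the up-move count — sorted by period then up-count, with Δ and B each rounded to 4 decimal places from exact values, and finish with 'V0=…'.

(0,0): Delta=-0.8549 Bond=97.7442
(1,0): Delta=-1.0000 Bond=115.7497
(1,1): Delta=-0.6994 Bond=98.8041
(2,0): Delta=-1.0000 Bond=129.6397
(2,1): Delta=-1.0000 Bond=129.6397
(2,2): Delta=-0.3773 Bond=78.3962
(3,0): Delta=-1.0000 Bond=145.1964
(3,1): Delta=-1.0000 Bond=145.1964
(3,2): Delta=-1.0000 Bond=145.1964
(3,3): Delta=0.2897 Bond=-9.7639
V0=57.5661

The replicating-portfolio and risk-neutral prices coincide; use p* = (1.12−0.92)/(1.46−0.92) = 0.3704 for the latter.
At expiry t=4: V(4,0)=128.9495, V(4,1)=109.1864, V(4,2)=77.8232, V(4,3)=28.0512, V(4,4)=50.9348
Node (3,0) S=36.5983: V=(p*·109.1864+(1−p*)·128.9495)/1.12=108.5981; Δ=(109.1864−128.9495)/(53.4336−33.6705)=-1.0000; B=V−Δ·S=145.1964
Node (3,1) S=58.0800: V=(p*·77.8232+(1−p*)·109.1864)/1.12=87.1165; Δ=(77.8232−109.1864)/(84.7968−53.4336)=-1.0000; B=V−Δ·S=145.1964
Node (3,2) S=92.1704: V=(p*·28.0512+(1−p*)·77.8232)/1.12=53.0260; Δ=(28.0512−77.8232)/(134.5688−84.7968)=-1.0000; B=V−Δ·S=145.1964
Node (3,3) S=146.2704: V=(p*·50.9348+(1−p*)·28.0512)/1.12=32.6131; Δ=(50.9348−28.0512)/(213.5548−134.5688)=0.2897; B=V−Δ·S=-9.7639
Node (2,0) S=39.7808: V=(p*·87.1165+(1−p*)·108.5981)/1.12=89.8589; Δ=(87.1165−108.5981)/(58.0800−36.5983)=-1.0000; B=V−Δ·S=129.6397
Node (2,1) S=63.1304: V=(p*·53.0260+(1−p*)·87.1165)/1.12=66.5093; Δ=(53.0260−87.1165)/(92.1704−58.0800)=-1.0000; B=V−Δ·S=129.6397
Node (2,2) S=100.1852: V=(p*·32.6131+(1−p*)·53.0260)/1.12=40.5944; Δ=(32.6131−53.0260)/(146.2704−92.1704)=-0.3773; B=V−Δ·S=78.3962
Node (1,0) S=43.2400: V=(p*·66.5093+(1−p*)·89.8589)/1.12=72.5097; Δ=(66.5093−89.8589)/(63.1304−39.7808)=-1.0000; B=V−Δ·S=115.7497
Node (1,1) S=68.6200: V=(p*·40.5944+(1−p*)·66.5093)/1.12=50.8135; Δ=(40.5944−66.5093)/(100.1852−63.1304)=-0.6994; B=V−Δ·S=98.8041
Node (0,0) S=47.0000: V=(p*·50.8135+(1−p*)·72.5097)/1.12=57.5661; Δ=(50.8135−72.5097)/(68.6200−43.2400)=-0.8549; B=V−Δ·S=97.7442
Check: Δ(0,0)·S0 + B(0,0) = 57.5661 = V0.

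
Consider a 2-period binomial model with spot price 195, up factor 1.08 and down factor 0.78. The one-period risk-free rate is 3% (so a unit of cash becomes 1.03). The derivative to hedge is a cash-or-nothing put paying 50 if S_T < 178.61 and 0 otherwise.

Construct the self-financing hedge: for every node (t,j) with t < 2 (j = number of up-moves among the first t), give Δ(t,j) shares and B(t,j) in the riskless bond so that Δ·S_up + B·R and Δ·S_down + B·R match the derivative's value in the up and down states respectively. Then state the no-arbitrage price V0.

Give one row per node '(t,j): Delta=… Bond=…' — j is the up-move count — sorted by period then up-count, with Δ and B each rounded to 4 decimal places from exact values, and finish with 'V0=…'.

Under the risk-neutral measure, an up-move has probability p* = (R−d)/(u−d) = 0.8333 and values discount at R = 1.03.
Terminal values V(2,·): V(2,0)=50.0000, V(2,1)=50.0000, V(2,2)=0.0000
  t=1,j=0: stock 152.1000 → up 164.2680 (V=50.0000), down 118.6380 (V=50.0000). Price 48.5437; hedge Δ=0.0000, bond B=48.5437.
  t=1,j=1: stock 210.6000 → up 227.4480 (V=0.0000), down 164.2680 (V=50.0000). Price 8.0906; hedge Δ=-0.7914, bond B=174.7573.
  t=0,j=0: stock 195.0000 → up 210.6000 (V=8.0906), down 152.1000 (V=48.5437). Price 14.4008; hedge Δ=-0.6915, bond B=149.2444.
Self-financing check: at every node Δ·S+B equals the discounted successor values.

(0,0): Delta=-0.6915 Bond=149.2444
(1,0): Delta=0.0000 Bond=48.5437
(1,1): Delta=-0.7914 Bond=174.7573
V0=14.4008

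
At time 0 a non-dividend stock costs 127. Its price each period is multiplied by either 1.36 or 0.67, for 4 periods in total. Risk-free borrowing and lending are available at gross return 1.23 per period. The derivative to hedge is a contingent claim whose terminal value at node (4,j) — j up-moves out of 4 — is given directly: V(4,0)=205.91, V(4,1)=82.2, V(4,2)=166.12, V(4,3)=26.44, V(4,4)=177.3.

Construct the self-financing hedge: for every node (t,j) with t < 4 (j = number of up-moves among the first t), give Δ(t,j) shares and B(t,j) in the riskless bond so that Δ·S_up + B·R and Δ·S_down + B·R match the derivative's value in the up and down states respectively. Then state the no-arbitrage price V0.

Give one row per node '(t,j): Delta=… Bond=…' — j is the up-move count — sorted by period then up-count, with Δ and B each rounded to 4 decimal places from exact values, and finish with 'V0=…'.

(0,0): Delta=0.2151 Bond=22.0234
(1,0): Delta=-0.7963 Bond=113.1463
(1,1): Delta=0.3307 Bond=7.1112
(2,0): Delta=0.9259 Bond=40.9842
(2,1): Delta=-0.9933 Bond=161.9630
(2,2): Delta=0.4821 Bond=-26.8213
(3,0): Delta=-4.6938 Bond=265.0685
(3,1): Delta=1.5686 Bond=0.5792
(3,2): Delta=-1.2863 Bond=245.3263
(3,3): Delta=0.6844 Bond=-97.5994
V0=49.3367

Under the risk-neutral measure, an up-move has probability p* = (R−d)/(u−d) = 0.8116 and values discount at R = 1.23.
Terminal values V(4,·): V(4,0)=205.9100, V(4,1)=82.2000, V(4,2)=166.1200, V(4,3)=26.4400, V(4,4)=177.3000
(3,0): S=38.1969. Δ = (V_up−V_dn)/(S_up−S_dn) = (82.2000−205.9100)/(51.9478−25.5919) = -4.6938. V = [p*·82.2000 + (1−p*)·205.9100]/1.23 = 85.7786. B = V − Δ·S = 265.0685.
(3,1): S=77.5340. Δ = (V_up−V_dn)/(S_up−S_dn) = (166.1200−82.2000)/(105.4463−51.9478) = 1.5686. V = [p*·166.1200 + (1−p*)·82.2000]/1.23 = 122.2024. B = V − Δ·S = 0.5792.
(3,2): S=157.3825. Δ = (V_up−V_dn)/(S_up−S_dn) = (26.4400−166.1200)/(214.0402−105.4463) = -1.2863. V = [p*·26.4400 + (1−p*)·166.1200]/1.23 = 42.8915. B = V − Δ·S = 245.3263.
(3,3): S=319.4629. Δ = (V_up−V_dn)/(S_up−S_dn) = (177.3000−26.4400)/(434.4696−214.0402) = 0.6844. V = [p*·177.3000 + (1−p*)·26.4400]/1.23 = 121.0383. B = V − Δ·S = -97.5994.
(2,0): S=57.0103. Δ = (V_up−V_dn)/(S_up−S_dn) = (122.2024−85.7786)/(77.5340−38.1969) = 0.9259. V = [p*·122.2024 + (1−p*)·85.7786]/1.23 = 93.7723. B = V − Δ·S = 40.9842.
(2,1): S=115.7224. Δ = (V_up−V_dn)/(S_up−S_dn) = (42.8915−122.2024)/(157.3825−77.5340) = -0.9933. V = [p*·42.8915 + (1−p*)·122.2024]/1.23 = 47.0196. B = V − Δ·S = 161.9630.
(2,2): S=234.8992. Δ = (V_up−V_dn)/(S_up−S_dn) = (121.0383−42.8915)/(319.4629−157.3825) = 0.4821. V = [p*·121.0383 + (1−p*)·42.8915]/1.23 = 86.4349. B = V − Δ·S = -26.8213.
(1,0): S=85.0900. Δ = (V_up−V_dn)/(S_up−S_dn) = (47.0196−93.7723)/(115.7224−57.0103) = -0.7963. V = [p*·47.0196 + (1−p*)·93.7723]/1.23 = 45.3887. B = V − Δ·S = 113.1463.
(1,1): S=172.7200. Δ = (V_up−V_dn)/(S_up−S_dn) = (86.4349−47.0196)/(234.8992−115.7224) = 0.3307. V = [p*·86.4349 + (1−p*)·47.0196]/1.23 = 64.2349. B = V − Δ·S = 7.1112.
(0,0): S=127.0000. Δ = (V_up−V_dn)/(S_up−S_dn) = (64.2349−45.3887)/(172.7200−85.0900) = 0.2151. V = [p*·64.2349 + (1−p*)·45.3887]/1.23 = 49.3367. B = V − Δ·S = 22.0234.
Root portfolio cost Δ·127+B reproduces V0=49.3367.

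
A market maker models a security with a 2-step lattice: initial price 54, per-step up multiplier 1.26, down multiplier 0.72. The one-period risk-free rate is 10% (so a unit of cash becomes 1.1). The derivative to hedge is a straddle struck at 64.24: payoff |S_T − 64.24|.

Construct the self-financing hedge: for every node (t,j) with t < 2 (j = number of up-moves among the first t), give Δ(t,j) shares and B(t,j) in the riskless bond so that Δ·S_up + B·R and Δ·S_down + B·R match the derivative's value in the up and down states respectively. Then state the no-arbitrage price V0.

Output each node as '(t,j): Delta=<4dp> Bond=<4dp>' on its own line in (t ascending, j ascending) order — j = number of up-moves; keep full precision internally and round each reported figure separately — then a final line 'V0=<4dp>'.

(0,0): Delta=-0.0571 Bond=19.7623
(1,0): Delta=-1.0000 Bond=58.4000
(1,1): Delta=0.1698 Bond=6.3021
V0=16.6810

Risk-neutral probability p* = (R−d)/(u−d) = (1.1−0.72)/(1.26−0.72) = 0.7037.
Terminal values V(2,·): V(2,0)=36.2464, V(2,1)=15.2512, V(2,2)=21.4904
Node (1,0) S=38.8800: V=(p*·15.2512+(1−p*)·36.2464)/1.1=19.5200; Δ=(15.2512−36.2464)/(48.9888−27.9936)=-1.0000; B=V−Δ·S=58.4000
Node (1,1) S=68.0400: V=(p*·21.4904+(1−p*)·15.2512)/1.1=17.8561; Δ=(21.4904−15.2512)/(85.7304−48.9888)=0.1698; B=V−Δ·S=6.3021
Node (0,0) S=54.0000: V=(p*·17.8561+(1−p*)·19.5200)/1.1=16.6810; Δ=(17.8561−19.5200)/(68.0400−38.8800)=-0.0571; B=V−Δ·S=19.7623
The time-0 hedge costs 16.6810, which is the no-arbitrage price.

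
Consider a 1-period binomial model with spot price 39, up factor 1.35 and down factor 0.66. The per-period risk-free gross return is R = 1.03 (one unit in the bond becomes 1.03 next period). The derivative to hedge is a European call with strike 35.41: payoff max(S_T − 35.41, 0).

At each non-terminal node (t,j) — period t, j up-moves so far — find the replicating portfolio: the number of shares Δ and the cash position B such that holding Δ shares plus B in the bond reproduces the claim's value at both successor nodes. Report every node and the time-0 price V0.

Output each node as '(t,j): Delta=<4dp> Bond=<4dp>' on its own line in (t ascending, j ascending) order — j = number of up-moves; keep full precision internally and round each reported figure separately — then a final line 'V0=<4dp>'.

(0,0): Delta=0.6407 Bond=-16.0101
V0=8.9754

No-arbitrage ⇒ martingale measure with p* = (R−d)/(u−d) = 0.5362.
Terminal payoffs: V(1,0)=0.0000, V(1,1)=17.2400
Node (0,0) S=39.0000: V=(p*·17.2400+(1−p*)·0.0000)/1.03=8.9754; Δ=(17.2400−0.0000)/(52.6500−25.7400)=0.6407; B=V−Δ·S=-16.0101
Root portfolio cost Δ·39+B reproduces V0=8.9754.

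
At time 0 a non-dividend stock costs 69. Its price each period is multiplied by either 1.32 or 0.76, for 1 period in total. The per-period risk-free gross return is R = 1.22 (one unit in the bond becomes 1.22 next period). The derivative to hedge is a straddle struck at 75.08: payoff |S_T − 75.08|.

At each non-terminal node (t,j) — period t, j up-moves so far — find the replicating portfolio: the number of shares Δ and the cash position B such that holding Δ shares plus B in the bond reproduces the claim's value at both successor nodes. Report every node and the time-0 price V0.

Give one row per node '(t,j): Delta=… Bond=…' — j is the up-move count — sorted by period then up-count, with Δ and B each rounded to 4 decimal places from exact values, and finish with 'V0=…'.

Risk-neutral probability p* = (R−d)/(u−d) = (1.22−0.76)/(1.32−0.76) = 0.8214.
Terminal payoffs: V(1,0)=22.6400, V(1,1)=16.0000
Node (0,0) S=69.0000: V=(p*·16.0000+(1−p*)·22.6400)/1.22=14.0867; Δ=(16.0000−22.6400)/(91.0800−52.4400)=-0.1718; B=V−Δ·S=25.9438
Check: Δ(0,0)·S0 + B(0,0) = 14.0867 = V0.

(0,0): Delta=-0.1718 Bond=25.9438
V0=14.0867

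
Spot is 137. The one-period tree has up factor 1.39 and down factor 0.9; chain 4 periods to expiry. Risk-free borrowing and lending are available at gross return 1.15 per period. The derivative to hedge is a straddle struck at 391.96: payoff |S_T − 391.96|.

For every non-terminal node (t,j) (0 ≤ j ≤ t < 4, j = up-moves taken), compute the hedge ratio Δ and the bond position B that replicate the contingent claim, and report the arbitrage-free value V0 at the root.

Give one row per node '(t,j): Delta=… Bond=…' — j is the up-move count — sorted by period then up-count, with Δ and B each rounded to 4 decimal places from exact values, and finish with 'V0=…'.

Risk-neutral probability p* = (R−d)/(u−d) = (1.15−0.9)/(1.39−0.9) = 0.5102.
Payoff layer (t=4): V(4,0)=302.0743, V(4,1)=253.1365, V(4,2)=177.5549, V(4,3)=60.8232, V(4,4)=119.4624
Node (3,0) S=99.8730: V=(p*·253.1365+(1−p*)·302.0743)/1.15=240.9618; Δ=(253.1365−302.0743)/(138.8235−89.8857)=-1.0000; B=V−Δ·S=340.8348
Node (3,1) S=154.2483: V=(p*·177.5549+(1−p*)·253.1365)/1.15=186.5865; Δ=(177.5549−253.1365)/(214.4051−138.8235)=-1.0000; B=V−Δ·S=340.8348
Node (3,2) S=238.2279: V=(p*·60.8232+(1−p*)·177.5549)/1.15=102.6069; Δ=(60.8232−177.5549)/(331.1368−214.4051)=-1.0000; B=V−Δ·S=340.8348
Node (3,3) S=367.9298: V=(p*·119.4624+(1−p*)·60.8232)/1.15=78.9054; Δ=(119.4624−60.8232)/(511.4224−331.1368)=0.3253; B=V−Δ·S=-40.7666
Node (2,0) S=110.9700: V=(p*·186.5865+(1−p*)·240.9618)/1.15=185.4081; Δ=(186.5865−240.9618)/(154.2483−99.8730)=-1.0000; B=V−Δ·S=296.3781
Node (2,1) S=171.3870: V=(p*·102.6069+(1−p*)·186.5865)/1.15=124.9911; Δ=(102.6069−186.5865)/(238.2279−154.2483)=-1.0000; B=V−Δ·S=296.3781
Node (2,2) S=264.6977: V=(p*·78.9054+(1−p*)·102.6069)/1.15=78.7080; Δ=(78.9054−102.6069)/(367.9298−238.2279)=-0.1827; B=V−Δ·S=127.0784
Node (1,0) S=123.3000: V=(p*·124.9911+(1−p*)·185.4081)/1.15=134.4201; Δ=(124.9911−185.4081)/(171.3870−110.9700)=-1.0000; B=V−Δ·S=257.7201
Node (1,1) S=190.4300: V=(p*·78.7080+(1−p*)·124.9911)/1.15=88.1542; Δ=(78.7080−124.9911)/(264.6977−171.3870)=-0.4960; B=V−Δ·S=182.6093
Node (0,0) S=137.0000: V=(p*·88.1542+(1−p*)·134.4201)/1.15=96.3609; Δ=(88.1542−134.4201)/(190.4300−123.3000)=-0.6892; B=V−Δ·S=190.7811
Self-financing check: at every node Δ·S+B equals the discounted successor values.

(0,0): Delta=-0.6892 Bond=190.7811
(1,0): Delta=-1.0000 Bond=257.7201
(1,1): Delta=-0.4960 Bond=182.6093
(2,0): Delta=-1.0000 Bond=296.3781
(2,1): Delta=-1.0000 Bond=296.3781
(2,2): Delta=-0.1827 Bond=127.0784
(3,0): Delta=-1.0000 Bond=340.8348
(3,1): Delta=-1.0000 Bond=340.8348
(3,2): Delta=-1.0000 Bond=340.8348
(3,3): Delta=0.3253 Bond=-40.7666
V0=96.3609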